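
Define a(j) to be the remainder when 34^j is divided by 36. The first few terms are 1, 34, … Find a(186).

28

We have a(0) = 1,  a(1) = 34,  a(2) = 4,  a(3) = 28,  a(4) = 16,  a(5) = 4.
Since a(5) = a(2) = 4, the sequence is eventually periodic: after a pre-period of length 2 it cycles with period 3.
For j ≥ 2, a(j) depends only on (j - 2) mod 3. (186 - 2) mod 3 = 1, so a(186) = a(3) = 28.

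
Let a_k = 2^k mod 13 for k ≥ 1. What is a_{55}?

a_1 = 2; a_2 = 4; a_3 = 8; a_4 = 3; a_5 = 6; a_6 = 12; a_7 = 11; a_8 = 9; a_9 = 5; a_{10} = 10; a_{11} = 7; a_{12} = 1; a_{13} = 2.
Since a_{13} = a_1 = 2, the sequence is periodic with period 12.
(55 - 1) mod 12 = 6, so a_{55} = a_7 = 11.

11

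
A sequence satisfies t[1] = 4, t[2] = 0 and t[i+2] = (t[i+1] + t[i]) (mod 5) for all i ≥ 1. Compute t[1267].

0

We have t[1] = 4, t[2] = 0, t[3] = 4, t[4] = 4, t[5] = 3, t[6] = 2, t[7] = 0, t[8] = 2, t[9] = 2, t[10] = 4, t[11] = 1, t[12] = 0, t[13] = 1, t[14] = 1, t[15] = 2, t[16] = 3, t[17] = 0, t[18] = 3, t[19] = 3, t[20] = 1, t[21] = 4, t[22] = 0.
Since (t[21], t[22]) = (t[1], t[2]) = (4, 0) (two consecutive terms determine the rest), the sequence is periodic with period 20.
So t[1267] = t[1 + ((1267-1) mod 20)] = t[7] = 0.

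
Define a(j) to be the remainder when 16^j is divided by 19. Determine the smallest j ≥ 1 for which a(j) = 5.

4

We have a(0) = 1, a(1) = 16, a(2) = 9, a(3) = 11, a(4) = 5, a(5) = 4, a(6) = 7, a(7) = 17, a(8) = 6, a(9) = 1.
Since a(9) = a(0) = 1, the sequence is periodic with period 9.
The value 5 first appears (with j ≥ 1) at a(4).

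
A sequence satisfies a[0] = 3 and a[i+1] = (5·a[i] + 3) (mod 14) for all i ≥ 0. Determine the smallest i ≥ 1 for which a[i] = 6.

3

Listing terms: a[0] = 3, a[1] = 4, a[2] = 9, a[3] = 6, a[4] = 5, a[5] = 0, a[6] = 3.
Since a[6] = a[0] = 3, the sequence is periodic with period 6.
The value 6 first appears (with i ≥ 1) at a[3].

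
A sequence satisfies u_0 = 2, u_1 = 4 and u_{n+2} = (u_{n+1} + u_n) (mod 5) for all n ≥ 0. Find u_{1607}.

Listing terms: u_0 = 2; u_1 = 4; u_2 = 1; u_3 = 0; u_4 = 1; u_5 = 1; u_6 = 2; u_7 = 3; u_8 = 0; u_9 = 3; u_{10} = 3; u_{11} = 1; u_{12} = 4; u_{13} = 0; u_{14} = 4; u_{15} = 4; u_{16} = 3; u_{17} = 2; u_{18} = 0; u_{19} = 2; u_{20} = 2; u_{21} = 4.
The sequence repeats with period 20.
(1607 - 0) mod 20 = 7, so u_{1607} = u_7 = 3.

3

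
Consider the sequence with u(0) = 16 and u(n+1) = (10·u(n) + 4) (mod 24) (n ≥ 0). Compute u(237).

Computing terms: u(0) = 16,  u(1) = 20,  u(2) = 12,  u(3) = 4,  u(4) = 20.
Since u(4) = u(1) = 20, the sequence is eventually periodic: after a pre-period of length 1 it cycles with period 3.
For n ≥ 1, u(n) depends only on (n - 1) mod 3. (237 - 1) mod 3 = 2, so u(237) = u(3) = 4.

4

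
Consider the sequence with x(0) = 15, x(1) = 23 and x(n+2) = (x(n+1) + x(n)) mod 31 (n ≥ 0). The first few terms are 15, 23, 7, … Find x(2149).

11

We have x(0) = 15, x(1) = 23, x(2) = 7, x(3) = 30, x(4) = 6, x(5) = 5, x(6) = 11, x(7) = 16, x(8) = 27, x(9) = 12, x(10) = 8, x(11) = 20, x(12) = 28, x(13) = 17, x(14) = 14, x(15) = 0, x(16) = 14, x(17) = 14, x(18) = 28, x(19) = 11, x(20) = 8, x(21) = 19, x(22) = 27, x(23) = 15, x(24) = 11, x(25) = 26, x(26) = 6, x(27) = 1, x(28) = 7, x(29) = 8, x(30) = 15, x(31) = 23.
Since (x(30), x(31)) = (x(0), x(1)) = (15, 23) (two consecutive terms determine the rest), the sequence is periodic with period 30.
(2149 - 0) mod 30 = 19, so x(2149) = x(19) = 11.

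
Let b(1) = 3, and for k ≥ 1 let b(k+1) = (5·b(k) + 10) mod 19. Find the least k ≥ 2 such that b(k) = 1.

We have b(1) = 3, b(2) = 6, b(3) = 2, b(4) = 1, b(5) = 15, b(6) = 9, b(7) = 17, b(8) = 0, b(9) = 10, b(10) = 3.
The sequence repeats with period 9.
The value 1 first appears (with k ≥ 2) at b(4).

4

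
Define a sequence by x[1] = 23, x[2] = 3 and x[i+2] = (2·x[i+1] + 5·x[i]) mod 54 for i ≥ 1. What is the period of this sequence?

Computing terms: x[1] = 23,  x[2] = 3,  x[3] = 13,  x[4] = 41,  x[5] = 39,  x[6] = 13,  x[7] = 5,  x[8] = 21,  x[9] = 13,  x[10] = 23,  x[11] = 3.
The sequence repeats with period 9.

9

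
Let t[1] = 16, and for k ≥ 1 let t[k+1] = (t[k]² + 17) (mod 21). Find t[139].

t[1] = 16; t[2] = 0; t[3] = 17; t[4] = 12; t[5] = 14; t[6] = 3; t[7] = 5; t[8] = 0.
Since t[8] = t[2] = 0, the sequence is eventually periodic: after a pre-period of length 1 it cycles with period 6.
For k ≥ 2, t[k] depends only on (k - 2) mod 6. (139 - 2) mod 6 = 5, so t[139] = t[7] = 5.

5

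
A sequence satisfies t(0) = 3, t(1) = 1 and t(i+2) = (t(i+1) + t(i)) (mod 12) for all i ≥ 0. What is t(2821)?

Listing terms: t(0) = 3,  t(1) = 1,  t(2) = 4,  t(3) = 5,  t(4) = 9,  t(5) = 2,  t(6) = 11,  t(7) = 1,  t(8) = 0,  t(9) = 1,  t(10) = 1,  t(11) = 2,  t(12) = 3,  t(13) = 5,  t(14) = 8,  t(15) = 1,  t(16) = 9,  t(17) = 10,  t(18) = 7,  t(19) = 5,  t(20) = 0,  t(21) = 5,  t(22) = 5,  t(23) = 10,  t(24) = 3,  t(25) = 1.
Since (t(24), t(25)) = (t(0), t(1)) = (3, 1) (two consecutive terms determine the rest), the sequence is periodic with period 24.
So t(2821) = t(0 + ((2821-0) mod 24)) = t(13) = 5.

5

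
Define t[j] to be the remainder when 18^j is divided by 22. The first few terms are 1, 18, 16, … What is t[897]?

Listing terms: t[0] = 1; t[1] = 18; t[2] = 16; t[3] = 2; t[4] = 14; t[5] = 10; t[6] = 4; t[7] = 6; t[8] = 20; t[9] = 8; t[10] = 12; t[11] = 18.
Since t[11] = t[1] = 18, the sequence is eventually periodic: after a pre-period of length 1 it cycles with period 10.
For j ≥ 1, t[j] depends only on (j - 1) mod 10. (897 - 1) mod 10 = 6, so t[897] = t[7] = 6.

6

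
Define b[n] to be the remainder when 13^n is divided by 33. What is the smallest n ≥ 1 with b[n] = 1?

Listing terms: b[0] = 1; b[1] = 13; b[2] = 4; b[3] = 19; b[4] = 16; b[5] = 10; b[6] = 31; b[7] = 7; b[8] = 25; b[9] = 28; b[10] = 1.
The sequence repeats with period 10.
The value 1 next appears (with n ≥ 1) at b[10].

10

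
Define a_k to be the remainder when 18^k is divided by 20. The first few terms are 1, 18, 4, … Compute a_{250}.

Computing terms: a_0 = 1, a_1 = 18, a_2 = 4, a_3 = 12, a_4 = 16, a_5 = 8, a_6 = 4.
Since a_6 = a_2 = 4, the sequence is eventually periodic: after a pre-period of length 2 it cycles with period 4.
For k ≥ 2, a_k depends only on (k - 2) mod 4. (250 - 2) mod 4 = 0, so a_{250} = a_2 = 4.

4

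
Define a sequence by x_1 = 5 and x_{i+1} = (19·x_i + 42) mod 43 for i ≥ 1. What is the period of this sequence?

42

x_1 = 5,  x_2 = 8,  x_3 = 22,  x_4 = 30,  x_5 = 10,  x_6 = 17,  x_7 = 21,  x_8 = 11,  x_9 = 36,  x_{10} = 38,  x_{11} = 33,  x_{12} = 24,  x_{13} = 25,  x_{14} = 1,  x_{15} = 18,  x_{16} = 40,  x_{17} = 28,  x_{18} = 15,  x_{19} = 26,  x_{20} = 20,  x_{21} = 35,  x_{22} = 19,  x_{23} = 16,  x_{24} = 2,  x_{25} = 37,  x_{26} = 14,  x_{27} = 7,  x_{28} = 3,  x_{29} = 13,  x_{30} = 31,  x_{31} = 29,  x_{32} = 34,  x_{33} = 0,  x_{34} = 42,  x_{35} = 23,  x_{36} = 6,  x_{37} = 27,  x_{38} = 39,  x_{39} = 9,  x_{40} = 41,  x_{41} = 4,  x_{42} = 32,  x_{43} = 5.
Since x_{43} = x_1 = 5, the sequence is periodic with period 42.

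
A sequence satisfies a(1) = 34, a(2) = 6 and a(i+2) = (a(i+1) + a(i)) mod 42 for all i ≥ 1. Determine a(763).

16

Computing terms: a(1) = 34, a(2) = 6, a(3) = 40, a(4) = 4, a(5) = 2, a(6) = 6, a(7) = 8, a(8) = 14, a(9) = 22, a(10) = 36, a(11) = 16, a(12) = 10, a(13) = 26, a(14) = 36, a(15) = 20, a(16) = 14, a(17) = 34, a(18) = 6.
Since (a(17), a(18)) = (a(1), a(2)) = (34, 6) (two consecutive terms determine the rest), the sequence is periodic with period 16.
So a(763) = a(1 + ((763-1) mod 16)) = a(11) = 16.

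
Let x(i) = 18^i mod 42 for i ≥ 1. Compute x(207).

36

Computing terms: x(1) = 18; x(2) = 30; x(3) = 36; x(4) = 18.
Since x(4) = x(1) = 18, the sequence is periodic with period 3.
So x(207) = x(1 + ((207-1) mod 3)) = x(3) = 36.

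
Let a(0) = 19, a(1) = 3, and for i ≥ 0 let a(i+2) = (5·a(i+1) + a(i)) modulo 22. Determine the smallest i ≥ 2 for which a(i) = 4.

Computing terms: a(0) = 19; a(1) = 3; a(2) = 12; a(3) = 19; a(4) = 19; a(5) = 4; a(6) = 17; a(7) = 1; a(8) = 0; a(9) = 1; a(10) = 5; a(11) = 4; a(12) = 3; a(13) = 19; a(14) = 10; a(15) = 3; a(16) = 3; a(17) = 18; a(18) = 5; a(19) = 21; a(20) = 0; a(21) = 21; a(22) = 17; a(23) = 18; a(24) = 19; a(25) = 3.
The sequence repeats with period 24.
The value 4 first appears (with i ≥ 2) at a(5).

5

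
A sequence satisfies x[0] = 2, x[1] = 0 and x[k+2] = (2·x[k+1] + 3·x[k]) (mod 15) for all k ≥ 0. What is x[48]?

Listing terms: x[0] = 2, x[1] = 0, x[2] = 6, x[3] = 12, x[4] = 12, x[5] = 0, x[6] = 6.
Since (x[5], x[6]) = (x[1], x[2]) = (0, 6) (two consecutive terms determine the rest), the sequence is eventually periodic: after a pre-period of length 1 it cycles with period 4.
For k ≥ 1, x[k] depends only on (k - 1) mod 4. (48 - 1) mod 4 = 3, so x[48] = x[4] = 12.

12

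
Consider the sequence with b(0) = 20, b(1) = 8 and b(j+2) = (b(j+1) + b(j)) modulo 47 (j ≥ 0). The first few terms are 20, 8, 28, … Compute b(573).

3

Listing terms: b(0) = 20; b(1) = 8; b(2) = 28; b(3) = 36; b(4) = 17; b(5) = 6; b(6) = 23; b(7) = 29; b(8) = 5; b(9) = 34; b(10) = 39; b(11) = 26; b(12) = 18; b(13) = 44; b(14) = 15; b(15) = 12; b(16) = 27; b(17) = 39; b(18) = 19; b(19) = 11; b(20) = 30; b(21) = 41; b(22) = 24; b(23) = 18; b(24) = 42; b(25) = 13; b(26) = 8; b(27) = 21; b(28) = 29; b(29) = 3; b(30) = 32; b(31) = 35; b(32) = 20; b(33) = 8.
The sequence repeats with period 32.
So b(573) = b(0 + ((573-0) mod 32)) = b(29) = 3.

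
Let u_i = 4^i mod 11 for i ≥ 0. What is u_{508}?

9

Listing terms: u_0 = 1,  u_1 = 4,  u_2 = 5,  u_3 = 9,  u_4 = 3,  u_5 = 1.
Since u_5 = u_0 = 1, the sequence is periodic with period 5.
So u_{508} = u_{0 + ((508-0) mod 5)} = u_3 = 9.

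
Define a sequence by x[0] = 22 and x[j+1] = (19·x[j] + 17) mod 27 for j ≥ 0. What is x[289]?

12

x[0] = 22,  x[1] = 3,  x[2] = 20,  x[3] = 19,  x[4] = 0,  x[5] = 17,  x[6] = 16,  x[7] = 24,  x[8] = 14,  x[9] = 13,  x[10] = 21,  x[11] = 11,  x[12] = 10,  x[13] = 18,  x[14] = 8,  x[15] = 7,  x[16] = 15,  x[17] = 5,  x[18] = 4,  x[19] = 12,  x[20] = 2,  x[21] = 1,  x[22] = 9,  x[23] = 26,  x[24] = 25,  x[25] = 6,  x[26] = 23,  x[27] = 22.
The sequence repeats with period 27.
(289 - 0) mod 27 = 19, so x[289] = x[19] = 12.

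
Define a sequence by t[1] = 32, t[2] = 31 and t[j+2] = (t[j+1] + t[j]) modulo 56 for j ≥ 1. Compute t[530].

Listing terms: t[1] = 32, t[2] = 31, t[3] = 7, t[4] = 38, t[5] = 45, t[6] = 27, t[7] = 16, t[8] = 43, t[9] = 3, t[10] = 46, t[11] = 49, t[12] = 39, t[13] = 32, t[14] = 15, t[15] = 47, t[16] = 6, t[17] = 53, t[18] = 3, t[19] = 0, t[20] = 3, t[21] = 3, t[22] = 6, t[23] = 9, t[24] = 15, t[25] = 24, t[26] = 39, t[27] = 7, t[28] = 46, t[29] = 53, t[30] = 43, t[31] = 40, t[32] = 27, t[33] = 11, t[34] = 38, t[35] = 49, t[36] = 31, t[37] = 24, t[38] = 55, t[39] = 23, t[40] = 22, t[41] = 45, t[42] = 11, t[43] = 0, t[44] = 11, t[45] = 11, t[46] = 22, t[47] = 33, t[48] = 55, t[49] = 32, t[50] = 31.
Since (t[49], t[50]) = (t[1], t[2]) = (32, 31) (two consecutive terms determine the rest), the sequence is periodic with period 48.
(530 - 1) mod 48 = 1, so t[530] = t[2] = 31.

31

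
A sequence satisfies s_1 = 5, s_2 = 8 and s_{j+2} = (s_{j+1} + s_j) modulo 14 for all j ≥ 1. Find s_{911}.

Listing terms: s_1 = 5, s_2 = 8, s_3 = 13, s_4 = 7, s_5 = 6, s_6 = 13, s_7 = 5, s_8 = 4, s_9 = 9, s_{10} = 13, s_{11} = 8, s_{12} = 7, s_{13} = 1, s_{14} = 8, s_{15} = 9, s_{16} = 3, s_{17} = 12, s_{18} = 1, s_{19} = 13, s_{20} = 0, s_{21} = 13, s_{22} = 13, s_{23} = 12, s_{24} = 11, s_{25} = 9, s_{26} = 6, s_{27} = 1, s_{28} = 7, s_{29} = 8, s_{30} = 1, s_{31} = 9, s_{32} = 10, s_{33} = 5, s_{34} = 1, s_{35} = 6, s_{36} = 7, s_{37} = 13, s_{38} = 6, s_{39} = 5, s_{40} = 11, s_{41} = 2, s_{42} = 13, s_{43} = 1, s_{44} = 0, s_{45} = 1, s_{46} = 1, s_{47} = 2, s_{48} = 3, s_{49} = 5, s_{50} = 8.
Since (s_{49}, s_{50}) = (s_1, s_2) = (5, 8) (two consecutive terms determine the rest), the sequence is periodic with period 48.
So s_{911} = s_{1 + ((911-1) mod 48)} = s_{47} = 2.

2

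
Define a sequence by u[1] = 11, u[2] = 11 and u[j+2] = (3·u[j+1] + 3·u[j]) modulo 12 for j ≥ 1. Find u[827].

u[1] = 11,  u[2] = 11,  u[3] = 6,  u[4] = 3,  u[5] = 3,  u[6] = 6,  u[7] = 3.
Since (u[6], u[7]) = (u[3], u[4]) = (6, 3) (two consecutive terms determine the rest), the sequence is eventually periodic: after a pre-period of length 2 it cycles with period 3.
For j ≥ 3, u[j] depends only on (j - 3) mod 3. (827 - 3) mod 3 = 2, so u[827] = u[5] = 3.

3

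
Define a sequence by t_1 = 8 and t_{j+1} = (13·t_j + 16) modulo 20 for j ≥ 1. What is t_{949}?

8

Listing terms: t_1 = 8, t_2 = 0, t_3 = 16, t_4 = 4, t_5 = 8.
The sequence repeats with period 4.
(949 - 1) mod 4 = 0, so t_{949} = t_1 = 8.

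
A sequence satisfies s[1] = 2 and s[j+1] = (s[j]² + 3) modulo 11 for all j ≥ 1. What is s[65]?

s[1] = 2, s[2] = 7, s[3] = 8, s[4] = 1, s[5] = 4, s[6] = 8.
Since s[6] = s[3] = 8, the sequence is eventually periodic: after a pre-period of length 2 it cycles with period 3.
For j ≥ 3, s[j] depends only on (j - 3) mod 3. (65 - 3) mod 3 = 2, so s[65] = s[5] = 4.

4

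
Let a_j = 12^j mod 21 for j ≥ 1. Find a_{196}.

Listing terms: a_1 = 12; a_2 = 18; a_3 = 6; a_4 = 9; a_5 = 3; a_6 = 15; a_7 = 12.
The sequence repeats with period 6.
So a_{196} = a_{1 + ((196-1) mod 6)} = a_4 = 9.

9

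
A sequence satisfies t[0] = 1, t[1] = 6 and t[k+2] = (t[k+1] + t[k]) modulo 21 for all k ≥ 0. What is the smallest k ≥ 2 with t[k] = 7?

2

Listing terms: t[0] = 1,  t[1] = 6,  t[2] = 7,  t[3] = 13,  t[4] = 20,  t[5] = 12,  t[6] = 11,  t[7] = 2,  t[8] = 13,  t[9] = 15,  t[10] = 7,  t[11] = 1,  t[12] = 8,  t[13] = 9,  t[14] = 17,  t[15] = 5,  t[16] = 1,  t[17] = 6.
The sequence repeats with period 16.
The value 7 first appears (with k ≥ 2) at t[2].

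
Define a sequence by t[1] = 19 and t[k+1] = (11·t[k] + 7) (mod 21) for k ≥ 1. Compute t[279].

Computing terms: t[1] = 19,  t[2] = 6,  t[3] = 10,  t[4] = 12,  t[5] = 13,  t[6] = 3,  t[7] = 19.
Since t[7] = t[1] = 19, the sequence is periodic with period 6.
(279 - 1) mod 6 = 2, so t[279] = t[3] = 10.

10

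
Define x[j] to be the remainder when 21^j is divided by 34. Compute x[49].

We have x[0] = 1; x[1] = 21; x[2] = 33; x[3] = 13; x[4] = 1.
Since x[4] = x[0] = 1, the sequence is periodic with period 4.
(49 - 0) mod 4 = 1, so x[49] = x[1] = 21.

21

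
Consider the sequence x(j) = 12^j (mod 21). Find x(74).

18

Listing terms: x(1) = 12; x(2) = 18; x(3) = 6; x(4) = 9; x(5) = 3; x(6) = 15; x(7) = 12.
Since x(7) = x(1) = 12, the sequence is periodic with period 6.
(74 - 1) mod 6 = 1, so x(74) = x(2) = 18.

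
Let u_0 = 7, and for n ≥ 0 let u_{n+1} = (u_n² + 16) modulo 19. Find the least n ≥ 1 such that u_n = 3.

5

Listing terms: u_0 = 7; u_1 = 8; u_2 = 4; u_3 = 13; u_4 = 14; u_5 = 3; u_6 = 6; u_7 = 14.
Since u_7 = u_4 = 14, the sequence is eventually periodic: after a pre-period of length 4 it cycles with period 3.
The value 3 first appears (with n ≥ 1) at u_5.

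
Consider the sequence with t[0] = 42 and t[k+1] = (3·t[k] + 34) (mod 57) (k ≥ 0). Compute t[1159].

Computing terms: t[0] = 42; t[1] = 46; t[2] = 1; t[3] = 37; t[4] = 31; t[5] = 13; t[6] = 16; t[7] = 25; t[8] = 52; t[9] = 19; t[10] = 34; t[11] = 22; t[12] = 43; t[13] = 49; t[14] = 10; t[15] = 7; t[16] = 55; t[17] = 28; t[18] = 4; t[19] = 46.
Since t[19] = t[1] = 46, the sequence is eventually periodic: after a pre-period of length 1 it cycles with period 18.
For k ≥ 1, t[k] depends only on (k - 1) mod 18. (1159 - 1) mod 18 = 6, so t[1159] = t[7] = 25.

25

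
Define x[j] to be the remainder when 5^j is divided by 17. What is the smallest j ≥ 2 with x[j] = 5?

Listing terms: x[1] = 5,  x[2] = 8,  x[3] = 6,  x[4] = 13,  x[5] = 14,  x[6] = 2,  x[7] = 10,  x[8] = 16,  x[9] = 12,  x[10] = 9,  x[11] = 11,  x[12] = 4,  x[13] = 3,  x[14] = 15,  x[15] = 7,  x[16] = 1,  x[17] = 5.
Since x[17] = x[1] = 5, the sequence is periodic with period 16.
The value 5 next appears (with j ≥ 2) at x[17].

17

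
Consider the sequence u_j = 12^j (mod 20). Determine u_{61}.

u_0 = 1, u_1 = 12, u_2 = 4, u_3 = 8, u_4 = 16, u_5 = 12.
Since u_5 = u_1 = 12, the sequence is eventually periodic: after a pre-period of length 1 it cycles with period 4.
For j ≥ 1, u_j depends only on (j - 1) mod 4. (61 - 1) mod 4 = 0, so u_{61} = u_1 = 12.

12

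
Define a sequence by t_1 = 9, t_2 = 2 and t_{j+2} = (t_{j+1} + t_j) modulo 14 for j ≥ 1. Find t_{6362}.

Listing terms: t_1 = 9,  t_2 = 2,  t_3 = 11,  t_4 = 13,  t_5 = 10,  t_6 = 9,  t_7 = 5,  t_8 = 0,  t_9 = 5,  t_{10} = 5,  t_{11} = 10,  t_{12} = 1,  t_{13} = 11,  t_{14} = 12,  t_{15} = 9,  t_{16} = 7,  t_{17} = 2,  t_{18} = 9,  t_{19} = 11,  t_{20} = 6,  t_{21} = 3,  t_{22} = 9,  t_{23} = 12,  t_{24} = 7,  t_{25} = 5,  t_{26} = 12,  t_{27} = 3,  t_{28} = 1,  t_{29} = 4,  t_{30} = 5,  t_{31} = 9,  t_{32} = 0,  t_{33} = 9,  t_{34} = 9,  t_{35} = 4,  t_{36} = 13,  t_{37} = 3,  t_{38} = 2,  t_{39} = 5,  t_{40} = 7,  t_{41} = 12,  t_{42} = 5,  t_{43} = 3,  t_{44} = 8,  t_{45} = 11,  t_{46} = 5,  t_{47} = 2,  t_{48} = 7,  t_{49} = 9,  t_{50} = 2.
The sequence repeats with period 48.
(6362 - 1) mod 48 = 25, so t_{6362} = t_{26} = 12.

12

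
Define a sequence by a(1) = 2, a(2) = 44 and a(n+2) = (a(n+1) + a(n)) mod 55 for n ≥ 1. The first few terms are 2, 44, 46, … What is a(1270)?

a(1) = 2; a(2) = 44; a(3) = 46; a(4) = 35; a(5) = 26; a(6) = 6; a(7) = 32; a(8) = 38; a(9) = 15; a(10) = 53; a(11) = 13; a(12) = 11; a(13) = 24; a(14) = 35; a(15) = 4; a(16) = 39; a(17) = 43; a(18) = 27; a(19) = 15; a(20) = 42; a(21) = 2; a(22) = 44.
Since (a(21), a(22)) = (a(1), a(2)) = (2, 44) (two consecutive terms determine the rest), the sequence is periodic with period 20.
So a(1270) = a(1 + ((1270-1) mod 20)) = a(10) = 53.

53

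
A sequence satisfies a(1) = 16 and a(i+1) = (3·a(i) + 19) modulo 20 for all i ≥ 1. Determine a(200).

Computing terms: a(1) = 16, a(2) = 7, a(3) = 0, a(4) = 19, a(5) = 16.
The sequence repeats with period 4.
(200 - 1) mod 4 = 3, so a(200) = a(4) = 19.

19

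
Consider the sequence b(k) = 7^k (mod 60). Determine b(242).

49

b(0) = 1, b(1) = 7, b(2) = 49, b(3) = 43, b(4) = 1.
The sequence repeats with period 4.
(242 - 0) mod 4 = 2, so b(242) = b(2) = 49.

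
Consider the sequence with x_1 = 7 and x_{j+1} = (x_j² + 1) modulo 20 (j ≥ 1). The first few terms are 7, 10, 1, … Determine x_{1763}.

x_1 = 7; x_2 = 10; x_3 = 1; x_4 = 2; x_5 = 5; x_6 = 6; x_7 = 17; x_8 = 10.
Since x_8 = x_2 = 10, the sequence is eventually periodic: after a pre-period of length 1 it cycles with period 6.
For j ≥ 2, x_j depends only on (j - 2) mod 6. (1763 - 2) mod 6 = 3, so x_{1763} = x_5 = 5.

5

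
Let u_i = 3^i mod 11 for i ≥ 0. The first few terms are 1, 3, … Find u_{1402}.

9

We have u_0 = 1; u_1 = 3; u_2 = 9; u_3 = 5; u_4 = 4; u_5 = 1.
The sequence repeats with period 5.
So u_{1402} = u_{0 + ((1402-0) mod 5)} = u_2 = 9.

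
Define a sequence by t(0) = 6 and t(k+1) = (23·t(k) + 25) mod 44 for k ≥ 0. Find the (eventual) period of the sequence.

22

Listing terms: t(0) = 6,  t(1) = 31,  t(2) = 34,  t(3) = 15,  t(4) = 18,  t(5) = 43,  t(6) = 2,  t(7) = 27,  t(8) = 30,  t(9) = 11,  t(10) = 14,  t(11) = 39,  t(12) = 42,  t(13) = 23,  t(14) = 26,  t(15) = 7,  t(16) = 10,  t(17) = 35,  t(18) = 38,  t(19) = 19,  t(20) = 22,  t(21) = 3,  t(22) = 6.
The sequence repeats with period 22.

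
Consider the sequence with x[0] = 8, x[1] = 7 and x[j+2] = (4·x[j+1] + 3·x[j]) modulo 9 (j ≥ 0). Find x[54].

Listing terms: x[0] = 8; x[1] = 7; x[2] = 7; x[3] = 4; x[4] = 1; x[5] = 7; x[6] = 4.
Since (x[5], x[6]) = (x[2], x[3]) = (7, 4) (two consecutive terms determine the rest), the sequence is eventually periodic: after a pre-period of length 2 it cycles with period 3.
For j ≥ 2, x[j] depends only on (j - 2) mod 3. (54 - 2) mod 3 = 1, so x[54] = x[3] = 4.

4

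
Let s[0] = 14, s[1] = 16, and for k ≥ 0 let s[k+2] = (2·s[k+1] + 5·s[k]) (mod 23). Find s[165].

14

Listing terms: s[0] = 14,  s[1] = 16,  s[2] = 10,  s[3] = 8,  s[4] = 20,  s[5] = 11,  s[6] = 7,  s[7] = 0,  s[8] = 12,  s[9] = 1,  s[10] = 16,  s[11] = 14,  s[12] = 16.
The sequence repeats with period 11.
(165 - 0) mod 11 = 0, so s[165] = s[0] = 14.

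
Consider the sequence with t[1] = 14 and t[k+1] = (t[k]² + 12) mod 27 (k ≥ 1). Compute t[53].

4

We have t[1] = 14; t[2] = 19; t[3] = 22; t[4] = 10; t[5] = 4; t[6] = 1; t[7] = 13; t[8] = 19.
Since t[8] = t[2] = 19, the sequence is eventually periodic: after a pre-period of length 1 it cycles with period 6.
For k ≥ 2, t[k] depends only on (k - 2) mod 6. (53 - 2) mod 6 = 3, so t[53] = t[5] = 4.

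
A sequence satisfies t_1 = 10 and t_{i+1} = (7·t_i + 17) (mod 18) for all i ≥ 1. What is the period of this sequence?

18

Listing terms: t_1 = 10, t_2 = 15, t_3 = 14, t_4 = 7, t_5 = 12, t_6 = 11, t_7 = 4, t_8 = 9, t_9 = 8, t_{10} = 1, t_{11} = 6, t_{12} = 5, t_{13} = 16, t_{14} = 3, t_{15} = 2, t_{16} = 13, t_{17} = 0, t_{18} = 17, t_{19} = 10.
Since t_{19} = t_1 = 10, the sequence is periodic with period 18.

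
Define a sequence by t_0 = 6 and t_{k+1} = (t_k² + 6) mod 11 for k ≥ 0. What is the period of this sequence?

Listing terms: t_0 = 6, t_1 = 9, t_2 = 10, t_3 = 7, t_4 = 0, t_5 = 6.
The sequence repeats with period 5.

5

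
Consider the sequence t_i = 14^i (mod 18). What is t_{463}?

Listing terms: t_1 = 14,  t_2 = 16,  t_3 = 8,  t_4 = 4,  t_5 = 2,  t_6 = 10,  t_7 = 14.
Since t_7 = t_1 = 14, the sequence is periodic with period 6.
(463 - 1) mod 6 = 0, so t_{463} = t_1 = 14.

14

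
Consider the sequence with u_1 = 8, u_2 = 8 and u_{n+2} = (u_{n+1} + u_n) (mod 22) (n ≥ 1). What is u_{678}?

Computing terms: u_1 = 8, u_2 = 8, u_3 = 16, u_4 = 2, u_5 = 18, u_6 = 20, u_7 = 16, u_8 = 14, u_9 = 8, u_{10} = 0, u_{11} = 8, u_{12} = 8.
Since (u_{11}, u_{12}) = (u_1, u_2) = (8, 8) (two consecutive terms determine the rest), the sequence is periodic with period 10.
(678 - 1) mod 10 = 7, so u_{678} = u_8 = 14.

14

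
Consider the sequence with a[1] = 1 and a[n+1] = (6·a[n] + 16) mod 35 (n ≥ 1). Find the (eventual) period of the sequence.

5

Computing terms: a[1] = 1, a[2] = 22, a[3] = 8, a[4] = 29, a[5] = 15, a[6] = 1.
The sequence repeats with period 5.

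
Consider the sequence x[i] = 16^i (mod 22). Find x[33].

Listing terms: x[0] = 1, x[1] = 16, x[2] = 14, x[3] = 4, x[4] = 20, x[5] = 12, x[6] = 16.
Since x[6] = x[1] = 16, the sequence is eventually periodic: after a pre-period of length 1 it cycles with period 5.
For i ≥ 1, x[i] depends only on (i - 1) mod 5. (33 - 1) mod 5 = 2, so x[33] = x[3] = 4.

4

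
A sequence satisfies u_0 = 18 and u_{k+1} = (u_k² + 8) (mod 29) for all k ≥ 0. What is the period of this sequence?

Computing terms: u_0 = 18,  u_1 = 13,  u_2 = 3,  u_3 = 17,  u_4 = 7,  u_5 = 28,  u_6 = 9,  u_7 = 2,  u_8 = 12,  u_9 = 7.
Since u_9 = u_4 = 7, the sequence is eventually periodic: after a pre-period of length 4 it cycles with period 5.

5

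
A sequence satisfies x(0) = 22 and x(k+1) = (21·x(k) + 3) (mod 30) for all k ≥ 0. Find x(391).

We have x(0) = 22, x(1) = 15, x(2) = 18, x(3) = 21, x(4) = 24, x(5) = 27, x(6) = 0, x(7) = 3, x(8) = 6, x(9) = 9, x(10) = 12, x(11) = 15.
Since x(11) = x(1) = 15, the sequence is eventually periodic: after a pre-period of length 1 it cycles with period 10.
For k ≥ 1, x(k) depends only on (k - 1) mod 10. (391 - 1) mod 10 = 0, so x(391) = x(1) = 15.

15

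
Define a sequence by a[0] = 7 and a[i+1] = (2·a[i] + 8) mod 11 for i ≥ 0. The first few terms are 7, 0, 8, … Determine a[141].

0

Computing terms: a[0] = 7; a[1] = 0; a[2] = 8; a[3] = 2; a[4] = 1; a[5] = 10; a[6] = 6; a[7] = 9; a[8] = 4; a[9] = 5; a[10] = 7.
The sequence repeats with period 10.
So a[141] = a[0 + ((141-0) mod 10)] = a[1] = 0.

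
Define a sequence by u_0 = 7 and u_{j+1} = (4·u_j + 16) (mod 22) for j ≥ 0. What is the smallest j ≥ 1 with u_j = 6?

4

We have u_0 = 7; u_1 = 0; u_2 = 16; u_3 = 14; u_4 = 6; u_5 = 18; u_6 = 0.
Since u_6 = u_1 = 0, the sequence is eventually periodic: after a pre-period of length 1 it cycles with period 5.
The value 6 first appears (with j ≥ 1) at u_4.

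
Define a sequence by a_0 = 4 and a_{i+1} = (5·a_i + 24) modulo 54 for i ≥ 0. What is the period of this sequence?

18

a_0 = 4,  a_1 = 44,  a_2 = 28,  a_3 = 2,  a_4 = 34,  a_5 = 32,  a_6 = 22,  a_7 = 26,  a_8 = 46,  a_9 = 38,  a_{10} = 52,  a_{11} = 14,  a_{12} = 40,  a_{13} = 8,  a_{14} = 10,  a_{15} = 20,  a_{16} = 16,  a_{17} = 50,  a_{18} = 4.
Since a_{18} = a_0 = 4, the sequence is periodic with period 18.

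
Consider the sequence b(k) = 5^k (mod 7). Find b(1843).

5

Listing terms: b(0) = 1; b(1) = 5; b(2) = 4; b(3) = 6; b(4) = 2; b(5) = 3; b(6) = 1.
The sequence repeats with period 6.
(1843 - 0) mod 6 = 1, so b(1843) = b(1) = 5.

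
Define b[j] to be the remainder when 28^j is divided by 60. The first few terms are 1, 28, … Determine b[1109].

b[0] = 1, b[1] = 28, b[2] = 4, b[3] = 52, b[4] = 16, b[5] = 28.
Since b[5] = b[1] = 28, the sequence is eventually periodic: after a pre-period of length 1 it cycles with period 4.
For j ≥ 1, b[j] depends only on (j - 1) mod 4. (1109 - 1) mod 4 = 0, so b[1109] = b[1] = 28.

28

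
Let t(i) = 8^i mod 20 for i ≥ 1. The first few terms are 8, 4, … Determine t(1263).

We have t(1) = 8,  t(2) = 4,  t(3) = 12,  t(4) = 16,  t(5) = 8.
Since t(5) = t(1) = 8, the sequence is periodic with period 4.
So t(1263) = t(1 + ((1263-1) mod 4)) = t(3) = 12.

12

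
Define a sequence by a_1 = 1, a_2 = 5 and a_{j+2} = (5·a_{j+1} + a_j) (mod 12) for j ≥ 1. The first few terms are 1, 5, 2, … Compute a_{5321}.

We have a_1 = 1,  a_2 = 5,  a_3 = 2,  a_4 = 3,  a_5 = 5,  a_6 = 4,  a_7 = 1,  a_8 = 9,  a_9 = 10,  a_{10} = 11,  a_{11} = 5,  a_{12} = 0,  a_{13} = 5,  a_{14} = 1,  a_{15} = 10,  a_{16} = 3,  a_{17} = 1,  a_{18} = 8,  a_{19} = 5,  a_{20} = 9,  a_{21} = 2,  a_{22} = 7,  a_{23} = 1,  a_{24} = 0,  a_{25} = 1,  a_{26} = 5.
Since (a_{25}, a_{26}) = (a_1, a_2) = (1, 5) (two consecutive terms determine the rest), the sequence is periodic with period 24.
So a_{5321} = a_{1 + ((5321-1) mod 24)} = a_{17} = 1.

1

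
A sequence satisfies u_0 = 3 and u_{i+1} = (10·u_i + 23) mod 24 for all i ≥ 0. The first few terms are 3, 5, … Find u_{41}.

u_0 = 3,  u_1 = 5,  u_2 = 1,  u_3 = 9,  u_4 = 17,  u_5 = 1.
Since u_5 = u_2 = 1, the sequence is eventually periodic: after a pre-period of length 2 it cycles with period 3.
For i ≥ 2, u_i depends only on (i - 2) mod 3. (41 - 2) mod 3 = 0, so u_{41} = u_2 = 1.

1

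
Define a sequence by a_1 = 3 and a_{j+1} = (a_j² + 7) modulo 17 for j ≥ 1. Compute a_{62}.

We have a_1 = 3, a_2 = 16, a_3 = 8, a_4 = 3.
Since a_4 = a_1 = 3, the sequence is periodic with period 3.
So a_{62} = a_{1 + ((62-1) mod 3)} = a_2 = 16.

16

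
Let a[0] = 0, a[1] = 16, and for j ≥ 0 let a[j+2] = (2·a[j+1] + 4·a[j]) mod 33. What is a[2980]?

0

Listing terms: a[0] = 0, a[1] = 16, a[2] = 32, a[3] = 29, a[4] = 21, a[5] = 26, a[6] = 4, a[7] = 13, a[8] = 9, a[9] = 4, a[10] = 11, a[11] = 5, a[12] = 21, a[13] = 29, a[14] = 10, a[15] = 4, a[16] = 15, a[17] = 13, a[18] = 20, a[19] = 26, a[20] = 0, a[21] = 5, a[22] = 10, a[23] = 7, a[24] = 21, a[25] = 4, a[26] = 26, a[27] = 2, a[28] = 9, a[29] = 26, a[30] = 22, a[31] = 16, a[32] = 21, a[33] = 7, a[34] = 32, a[35] = 26, a[36] = 15, a[37] = 2, a[38] = 31, a[39] = 4, a[40] = 0, a[41] = 16.
The sequence repeats with period 40.
(2980 - 0) mod 40 = 20, so a[2980] = a[20] = 0.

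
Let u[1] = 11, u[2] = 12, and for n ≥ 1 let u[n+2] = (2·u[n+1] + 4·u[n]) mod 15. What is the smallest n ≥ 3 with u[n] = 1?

u[1] = 11, u[2] = 12, u[3] = 8, u[4] = 4, u[5] = 10, u[6] = 6, u[7] = 7, u[8] = 8, u[9] = 14, u[10] = 0, u[11] = 11, u[12] = 7, u[13] = 13, u[14] = 9, u[15] = 10, u[16] = 11, u[17] = 2, u[18] = 3, u[19] = 14, u[20] = 10, u[21] = 1, u[22] = 12, u[23] = 13, u[24] = 14, u[25] = 5, u[26] = 6, u[27] = 2, u[28] = 13, u[29] = 4, u[30] = 0, u[31] = 1, u[32] = 2, u[33] = 8, u[34] = 9, u[35] = 5, u[36] = 1, u[37] = 7, u[38] = 3, u[39] = 4, u[40] = 5, u[41] = 11, u[42] = 12.
Since (u[41], u[42]) = (u[1], u[2]) = (11, 12) (two consecutive terms determine the rest), the sequence is periodic with period 40.
The value 1 first appears (with n ≥ 3) at u[21].

21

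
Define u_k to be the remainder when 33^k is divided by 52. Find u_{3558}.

We have u_1 = 33, u_2 = 49, u_3 = 5, u_4 = 9, u_5 = 37, u_6 = 25, u_7 = 45, u_8 = 29, u_9 = 21, u_{10} = 17, u_{11} = 41, u_{12} = 1, u_{13} = 33.
Since u_{13} = u_1 = 33, the sequence is periodic with period 12.
So u_{3558} = u_{1 + ((3558-1) mod 12)} = u_6 = 25.

25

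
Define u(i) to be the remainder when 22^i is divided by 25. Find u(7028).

11

Listing terms: u(0) = 1,  u(1) = 22,  u(2) = 9,  u(3) = 23,  u(4) = 6,  u(5) = 7,  u(6) = 4,  u(7) = 13,  u(8) = 11,  u(9) = 17,  u(10) = 24,  u(11) = 3,  u(12) = 16,  u(13) = 2,  u(14) = 19,  u(15) = 18,  u(16) = 21,  u(17) = 12,  u(18) = 14,  u(19) = 8,  u(20) = 1.
Since u(20) = u(0) = 1, the sequence is periodic with period 20.
So u(7028) = u(0 + ((7028-0) mod 20)) = u(8) = 11.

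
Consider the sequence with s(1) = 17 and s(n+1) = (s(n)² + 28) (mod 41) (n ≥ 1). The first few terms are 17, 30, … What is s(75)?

8

Computing terms: s(1) = 17; s(2) = 30; s(3) = 26; s(4) = 7; s(5) = 36; s(6) = 12; s(7) = 8; s(8) = 10; s(9) = 5; s(10) = 12.
Since s(10) = s(6) = 12, the sequence is eventually periodic: after a pre-period of length 5 it cycles with period 4.
For n ≥ 6, s(n) depends only on (n - 6) mod 4. (75 - 6) mod 4 = 1, so s(75) = s(7) = 8.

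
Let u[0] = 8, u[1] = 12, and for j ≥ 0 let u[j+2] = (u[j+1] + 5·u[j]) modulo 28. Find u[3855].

4

We have u[0] = 8, u[1] = 12, u[2] = 24, u[3] = 0, u[4] = 8, u[5] = 8, u[6] = 20, u[7] = 4, u[8] = 20, u[9] = 12, u[10] = 0, u[11] = 4, u[12] = 4, u[13] = 24, u[14] = 16, u[15] = 24, u[16] = 20, u[17] = 0, u[18] = 16, u[19] = 16, u[20] = 12, u[21] = 8, u[22] = 12.
Since (u[21], u[22]) = (u[0], u[1]) = (8, 12) (two consecutive terms determine the rest), the sequence is periodic with period 21.
(3855 - 0) mod 21 = 12, so u[3855] = u[12] = 4.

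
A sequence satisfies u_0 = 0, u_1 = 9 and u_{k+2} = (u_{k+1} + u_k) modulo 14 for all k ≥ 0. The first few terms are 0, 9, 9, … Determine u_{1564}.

1

Computing terms: u_0 = 0; u_1 = 9; u_2 = 9; u_3 = 4; u_4 = 13; u_5 = 3; u_6 = 2; u_7 = 5; u_8 = 7; u_9 = 12; u_{10} = 5; u_{11} = 3; u_{12} = 8; u_{13} = 11; u_{14} = 5; u_{15} = 2; u_{16} = 7; u_{17} = 9; u_{18} = 2; u_{19} = 11; u_{20} = 13; u_{21} = 10; u_{22} = 9; u_{23} = 5; u_{24} = 0; u_{25} = 5; u_{26} = 5; u_{27} = 10; u_{28} = 1; u_{29} = 11; u_{30} = 12; u_{31} = 9; u_{32} = 7; u_{33} = 2; u_{34} = 9; u_{35} = 11; u_{36} = 6; u_{37} = 3; u_{38} = 9; u_{39} = 12; u_{40} = 7; u_{41} = 5; u_{42} = 12; u_{43} = 3; u_{44} = 1; u_{45} = 4; u_{46} = 5; u_{47} = 9; u_{48} = 0; u_{49} = 9.
Since (u_{48}, u_{49}) = (u_0, u_1) = (0, 9) (two consecutive terms determine the rest), the sequence is periodic with period 48.
So u_{1564} = u_{0 + ((1564-0) mod 48)} = u_{28} = 1.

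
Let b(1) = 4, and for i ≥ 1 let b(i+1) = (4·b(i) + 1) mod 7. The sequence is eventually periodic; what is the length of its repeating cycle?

Computing terms: b(1) = 4, b(2) = 3, b(3) = 6, b(4) = 4.
Since b(4) = b(1) = 4, the sequence is periodic with period 3.

3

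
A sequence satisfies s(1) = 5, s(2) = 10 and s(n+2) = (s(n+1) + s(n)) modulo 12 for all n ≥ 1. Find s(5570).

10

Computing terms: s(1) = 5,  s(2) = 10,  s(3) = 3,  s(4) = 1,  s(5) = 4,  s(6) = 5,  s(7) = 9,  s(8) = 2,  s(9) = 11,  s(10) = 1,  s(11) = 0,  s(12) = 1,  s(13) = 1,  s(14) = 2,  s(15) = 3,  s(16) = 5,  s(17) = 8,  s(18) = 1,  s(19) = 9,  s(20) = 10,  s(21) = 7,  s(22) = 5,  s(23) = 0,  s(24) = 5,  s(25) = 5,  s(26) = 10.
Since (s(25), s(26)) = (s(1), s(2)) = (5, 10) (two consecutive terms determine the rest), the sequence is periodic with period 24.
So s(5570) = s(1 + ((5570-1) mod 24)) = s(2) = 10.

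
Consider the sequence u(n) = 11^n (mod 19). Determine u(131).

Listing terms: u(1) = 11, u(2) = 7, u(3) = 1, u(4) = 11.
The sequence repeats with period 3.
So u(131) = u(1 + ((131-1) mod 3)) = u(2) = 7.

7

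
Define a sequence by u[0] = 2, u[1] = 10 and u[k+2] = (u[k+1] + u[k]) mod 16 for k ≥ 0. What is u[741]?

14

Computing terms: u[0] = 2; u[1] = 10; u[2] = 12; u[3] = 6; u[4] = 2; u[5] = 8; u[6] = 10; u[7] = 2; u[8] = 12; u[9] = 14; u[10] = 10; u[11] = 8; u[12] = 2; u[13] = 10.
The sequence repeats with period 12.
So u[741] = u[0 + ((741-0) mod 12)] = u[9] = 14.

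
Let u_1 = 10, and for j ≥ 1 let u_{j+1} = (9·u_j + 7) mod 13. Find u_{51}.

9

Computing terms: u_1 = 10; u_2 = 6; u_3 = 9; u_4 = 10.
Since u_4 = u_1 = 10, the sequence is periodic with period 3.
So u_{51} = u_{1 + ((51-1) mod 3)} = u_3 = 9.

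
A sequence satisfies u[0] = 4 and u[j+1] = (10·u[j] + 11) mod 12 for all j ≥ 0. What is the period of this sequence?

3

Listing terms: u[0] = 4, u[1] = 3, u[2] = 5, u[3] = 1, u[4] = 9, u[5] = 5.
Since u[5] = u[2] = 5, the sequence is eventually periodic: after a pre-period of length 2 it cycles with period 3.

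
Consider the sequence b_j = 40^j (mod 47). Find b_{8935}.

Computing terms: b_0 = 1,  b_1 = 40,  b_2 = 2,  b_3 = 33,  b_4 = 4,  b_5 = 19,  b_6 = 8,  b_7 = 38,  b_8 = 16,  b_9 = 29,  b_{10} = 32,  b_{11} = 11,  b_{12} = 17,  b_{13} = 22,  b_{14} = 34,  b_{15} = 44,  b_{16} = 21,  b_{17} = 41,  b_{18} = 42,  b_{19} = 35,  b_{20} = 37,  b_{21} = 23,  b_{22} = 27,  b_{23} = 46,  b_{24} = 7,  b_{25} = 45,  b_{26} = 14,  b_{27} = 43,  b_{28} = 28,  b_{29} = 39,  b_{30} = 9,  b_{31} = 31,  b_{32} = 18,  b_{33} = 15,  b_{34} = 36,  b_{35} = 30,  b_{36} = 25,  b_{37} = 13,  b_{38} = 3,  b_{39} = 26,  b_{40} = 6,  b_{41} = 5,  b_{42} = 12,  b_{43} = 10,  b_{44} = 24,  b_{45} = 20,  b_{46} = 1.
Since b_{46} = b_0 = 1, the sequence is periodic with period 46.
So b_{8935} = b_{0 + ((8935-0) mod 46)} = b_{11} = 11.

11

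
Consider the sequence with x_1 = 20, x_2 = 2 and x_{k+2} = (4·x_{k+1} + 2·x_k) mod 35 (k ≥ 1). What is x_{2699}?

Computing terms: x_1 = 20; x_2 = 2; x_3 = 13; x_4 = 21; x_5 = 5; x_6 = 27; x_7 = 13; x_8 = 1; x_9 = 30; x_{10} = 17; x_{11} = 23; x_{12} = 21; x_{13} = 25; x_{14} = 2; x_{15} = 23; x_{16} = 26; x_{17} = 10; x_{18} = 22; x_{19} = 3; x_{20} = 21; x_{21} = 20; x_{22} = 17; x_{23} = 3; x_{24} = 11; x_{25} = 15; x_{26} = 12; x_{27} = 8; x_{28} = 21; x_{29} = 30; x_{30} = 22; x_{31} = 8; x_{32} = 6; x_{33} = 5; x_{34} = 32; x_{35} = 33; x_{36} = 21; x_{37} = 10; x_{38} = 12; x_{39} = 33; x_{40} = 16; x_{41} = 25; x_{42} = 27; x_{43} = 18; x_{44} = 21; x_{45} = 15; x_{46} = 32; x_{47} = 18; x_{48} = 31; x_{49} = 20; x_{50} = 2.
The sequence repeats with period 48.
So x_{2699} = x_{1 + ((2699-1) mod 48)} = x_{11} = 23.

23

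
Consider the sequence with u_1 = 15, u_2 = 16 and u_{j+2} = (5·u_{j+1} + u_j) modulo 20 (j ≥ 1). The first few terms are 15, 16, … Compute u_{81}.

Computing terms: u_1 = 15, u_2 = 16, u_3 = 15, u_4 = 11, u_5 = 10, u_6 = 1, u_7 = 15, u_8 = 16.
Since (u_7, u_8) = (u_1, u_2) = (15, 16) (two consecutive terms determine the rest), the sequence is periodic with period 6.
So u_{81} = u_{1 + ((81-1) mod 6)} = u_3 = 15.

15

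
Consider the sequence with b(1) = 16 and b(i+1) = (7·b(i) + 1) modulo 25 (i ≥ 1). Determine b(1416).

b(1) = 16,  b(2) = 13,  b(3) = 17,  b(4) = 20,  b(5) = 16.
The sequence repeats with period 4.
(1416 - 1) mod 4 = 3, so b(1416) = b(4) = 20.

20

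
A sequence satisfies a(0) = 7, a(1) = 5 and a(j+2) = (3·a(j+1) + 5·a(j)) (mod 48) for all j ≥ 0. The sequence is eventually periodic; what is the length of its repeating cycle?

24

Computing terms: a(0) = 7; a(1) = 5; a(2) = 2; a(3) = 31; a(4) = 7; a(5) = 32; a(6) = 35; a(7) = 25; a(8) = 10; a(9) = 11; a(10) = 35; a(11) = 16; a(12) = 31; a(13) = 29; a(14) = 2; a(15) = 7; a(16) = 31; a(17) = 32; a(18) = 11; a(19) = 1; a(20) = 10; a(21) = 35; a(22) = 11; a(23) = 16; a(24) = 7; a(25) = 5.
The sequence repeats with period 24.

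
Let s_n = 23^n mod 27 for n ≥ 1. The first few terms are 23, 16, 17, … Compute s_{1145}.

s_1 = 23, s_2 = 16, s_3 = 17, s_4 = 13, s_5 = 2, s_6 = 19, s_7 = 5, s_8 = 7, s_9 = 26, s_{10} = 4, s_{11} = 11, s_{12} = 10, s_{13} = 14, s_{14} = 25, s_{15} = 8, s_{16} = 22, s_{17} = 20, s_{18} = 1, s_{19} = 23.
The sequence repeats with period 18.
So s_{1145} = s_{1 + ((1145-1) mod 18)} = s_{11} = 11.

11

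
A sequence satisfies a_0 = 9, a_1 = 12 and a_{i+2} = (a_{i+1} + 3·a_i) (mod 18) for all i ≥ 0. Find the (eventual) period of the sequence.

Computing terms: a_0 = 9, a_1 = 12, a_2 = 3, a_3 = 3, a_4 = 12, a_5 = 3.
Since (a_4, a_5) = (a_1, a_2) = (12, 3) (two consecutive terms determine the rest), the sequence is eventually periodic: after a pre-period of length 1 it cycles with period 3.

3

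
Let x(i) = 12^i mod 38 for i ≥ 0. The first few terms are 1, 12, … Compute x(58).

26

Computing terms: x(0) = 1; x(1) = 12; x(2) = 30; x(3) = 18; x(4) = 26; x(5) = 8; x(6) = 20; x(7) = 12.
Since x(7) = x(1) = 12, the sequence is eventually periodic: after a pre-period of length 1 it cycles with period 6.
For i ≥ 1, x(i) depends only on (i - 1) mod 6. (58 - 1) mod 6 = 3, so x(58) = x(4) = 26.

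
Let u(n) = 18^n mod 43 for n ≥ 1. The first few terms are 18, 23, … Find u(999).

39

Computing terms: u(1) = 18; u(2) = 23; u(3) = 27; u(4) = 13; u(5) = 19; u(6) = 41; u(7) = 7; u(8) = 40; u(9) = 32; u(10) = 17; u(11) = 5; u(12) = 4; u(13) = 29; u(14) = 6; u(15) = 22; u(16) = 9; u(17) = 33; u(18) = 35; u(19) = 28; u(20) = 31; u(21) = 42; u(22) = 25; u(23) = 20; u(24) = 16; u(25) = 30; u(26) = 24; u(27) = 2; u(28) = 36; u(29) = 3; u(30) = 11; u(31) = 26; u(32) = 38; u(33) = 39; u(34) = 14; u(35) = 37; u(36) = 21; u(37) = 34; u(38) = 10; u(39) = 8; u(40) = 15; u(41) = 12; u(42) = 1; u(43) = 18.
Since u(43) = u(1) = 18, the sequence is periodic with period 42.
(999 - 1) mod 42 = 32, so u(999) = u(33) = 39.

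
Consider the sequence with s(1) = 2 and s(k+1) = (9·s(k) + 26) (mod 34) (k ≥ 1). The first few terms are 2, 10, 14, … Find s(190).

26

We have s(1) = 2; s(2) = 10; s(3) = 14; s(4) = 16; s(5) = 0; s(6) = 26; s(7) = 22; s(8) = 20; s(9) = 2.
The sequence repeats with period 8.
So s(190) = s(1 + ((190-1) mod 8)) = s(6) = 26.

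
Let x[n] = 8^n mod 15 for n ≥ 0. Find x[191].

Listing terms: x[0] = 1; x[1] = 8; x[2] = 4; x[3] = 2; x[4] = 1.
Since x[4] = x[0] = 1, the sequence is periodic with period 4.
So x[191] = x[0 + ((191-0) mod 4)] = x[3] = 2.

2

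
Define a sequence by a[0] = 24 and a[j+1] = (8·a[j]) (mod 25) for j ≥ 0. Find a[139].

3

Computing terms: a[0] = 24, a[1] = 17, a[2] = 11, a[3] = 13, a[4] = 4, a[5] = 7, a[6] = 6, a[7] = 23, a[8] = 9, a[9] = 22, a[10] = 1, a[11] = 8, a[12] = 14, a[13] = 12, a[14] = 21, a[15] = 18, a[16] = 19, a[17] = 2, a[18] = 16, a[19] = 3, a[20] = 24.
Since a[20] = a[0] = 24, the sequence is periodic with period 20.
(139 - 0) mod 20 = 19, so a[139] = a[19] = 3.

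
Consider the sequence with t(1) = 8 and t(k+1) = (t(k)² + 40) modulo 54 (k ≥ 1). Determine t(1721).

50

t(1) = 8; t(2) = 50; t(3) = 2; t(4) = 44; t(5) = 32; t(6) = 38; t(7) = 26; t(8) = 14; t(9) = 20; t(10) = 8.
The sequence repeats with period 9.
So t(1721) = t(1 + ((1721-1) mod 9)) = t(2) = 50.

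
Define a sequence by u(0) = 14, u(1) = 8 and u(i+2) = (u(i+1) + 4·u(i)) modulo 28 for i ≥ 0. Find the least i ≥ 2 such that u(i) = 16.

We have u(0) = 14; u(1) = 8; u(2) = 8; u(3) = 12; u(4) = 16; u(5) = 8; u(6) = 16; u(7) = 20; u(8) = 0; u(9) = 24; u(10) = 24; u(11) = 8; u(12) = 20; u(13) = 24; u(14) = 20; u(15) = 4; u(16) = 0; u(17) = 16; u(18) = 16; u(19) = 24; u(20) = 4; u(21) = 16; u(22) = 4; u(23) = 12; u(24) = 0; u(25) = 20; u(26) = 20; u(27) = 16; u(28) = 12; u(29) = 20; u(30) = 12; u(31) = 8; u(32) = 0; u(33) = 4; u(34) = 4; u(35) = 20; u(36) = 8; u(37) = 4; u(38) = 8; u(39) = 24; u(40) = 0; u(41) = 12; u(42) = 12; u(43) = 4; u(44) = 24; u(45) = 12; u(46) = 24; u(47) = 16; u(48) = 0; u(49) = 8; u(50) = 8.
Since (u(49), u(50)) = (u(1), u(2)) = (8, 8) (two consecutive terms determine the rest), the sequence is eventually periodic: after a pre-period of length 1 it cycles with period 48.
The value 16 first appears (with i ≥ 2) at u(4).

4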